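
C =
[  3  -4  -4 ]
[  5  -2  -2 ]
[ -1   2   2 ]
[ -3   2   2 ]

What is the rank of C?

Row reduce to echelon form.
R2 ← R2 − (5/3)·R1: [0, 14/3, 14/3]
R3 ← R3 + (1/3)·R1: [0, 2/3, 2/3]
R4 ← R4 + R1: [0, -2, -2]
R3 ← R3 − (1/7)·R2: [0, 0, 0]
R4 ← R4 + (3/7)·R2: [0, 0, 0]
Echelon form has 2 nonzero rows, so rank(C) = 2.

2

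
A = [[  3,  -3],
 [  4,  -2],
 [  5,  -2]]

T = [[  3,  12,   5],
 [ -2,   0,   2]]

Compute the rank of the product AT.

First compute AT:
[[ 15,  36,   9],
 [ 16,  48,  16],
 [ 19,  60,  21]]
Now row reduce the product.
R2 ← R2 − (16/15)·R1: [0, 48/5, 32/5]
R3 ← R3 − (19/15)·R1: [0, 72/5, 48/5]
R3 ← R3 − (3/2)·R2: [0, 0, 0]
2 nonzero rows, so rank(AT) = 2.

2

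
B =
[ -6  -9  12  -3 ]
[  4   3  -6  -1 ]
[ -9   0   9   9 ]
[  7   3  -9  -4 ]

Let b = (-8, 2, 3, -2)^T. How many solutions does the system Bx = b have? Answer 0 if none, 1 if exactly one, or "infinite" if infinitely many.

0

Row reduce the augmented matrix [B | b].
R2 ← R2 + (2/3)·R1: [0, -3, 2, -3, -10/3]
R3 ← R3 − (3/2)·R1: [0, 27/2, -9, 27/2, 15]
R4 ← R4 + (7/6)·R1: [0, -15/2, 5, -15/2, -34/3]
R3 ← R3 + (9/2)·R2: [0, 0, 0, 0, 0]
R4 ← R4 − (5/2)·R2: [0, 0, 0, 0, -3]
Swap R3 ↔ R4
The echelon form has 3 nonzero rows; the last pivot sits in the augmented column, so rank(B) = 2 but rank([B|b]) = 3.
Since the ranks differ, the system is inconsistent.
It has no solutions.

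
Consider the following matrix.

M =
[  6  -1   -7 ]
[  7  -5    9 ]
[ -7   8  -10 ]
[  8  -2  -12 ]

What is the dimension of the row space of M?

Row reduce to echelon form.
R2 ← R2 − (7/6)·R1: [0, -23/6, 103/6]
R3 ← R3 + (7/6)·R1: [0, 41/6, -109/6]
R4 ← R4 − (4/3)·R1: [0, -2/3, -8/3]
R3 ← R3 + (41/23)·R2: [0, 0, 286/23]
R4 ← R4 − (4/23)·R2: [0, 0, -130/23]
R4 ← R4 + (5/11)·R3: [0, 0, 0]
Echelon form has 3 nonzero rows, so rank(M) = 3.
The row space has dimension equal to the rank: 3.

3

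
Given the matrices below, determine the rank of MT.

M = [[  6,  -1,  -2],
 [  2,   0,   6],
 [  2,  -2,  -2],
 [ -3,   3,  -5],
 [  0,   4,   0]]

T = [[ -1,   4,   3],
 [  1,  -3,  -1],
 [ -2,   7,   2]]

First compute MT:
[[ -3,  13,  15],
 [-14,  50,  18],
 [  0,   0,   4],
 [ 16, -56, -22],
 [  4, -12,  -4]]
Now row reduce the product.
R2 ← R2 − (14/3)·R1: [0, -32/3, -52]
R4 ← R4 + (16/3)·R1: [0, 40/3, 58]
R5 ← R5 + (4/3)·R1: [0, 16/3, 16]
R4 ← R4 + (5/4)·R2: [0, 0, -7]
R5 ← R5 + (1/2)·R2: [0, 0, -10]
R4 ← R4 + (7/4)·R3: [0, 0, 0]
R5 ← R5 + (5/2)·R3: [0, 0, 0]
3 nonzero rows, so rank(MT) = 3.

3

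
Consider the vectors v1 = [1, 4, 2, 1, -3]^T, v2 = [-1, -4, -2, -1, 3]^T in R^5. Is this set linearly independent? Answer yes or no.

no

Form the matrix with these vectors as rows and row reduce.
R2 ← R2 + R1: [0, 0, 0, 0, 0]
1 nonzero row, so the 2 vectors span a space of dimension 1.
Since 1 < 2, the vectors are linearly dependent.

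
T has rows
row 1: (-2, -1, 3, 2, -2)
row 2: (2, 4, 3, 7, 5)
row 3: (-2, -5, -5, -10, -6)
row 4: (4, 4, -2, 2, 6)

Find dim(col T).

2

Row reduce to echelon form.
R2 ← R2 + R1: [0, 3, 6, 9, 3]
R3 ← R3 − R1: [0, -4, -8, -12, -4]
R4 ← R4 + (2)·R1: [0, 2, 4, 6, 2]
R3 ← R3 + (4/3)·R2: [0, 0, 0, 0, 0]
R4 ← R4 − (2/3)·R2: [0, 0, 0, 0, 0]
Echelon form has 2 nonzero rows, so rank(T) = 2.
The column space has dimension equal to the rank: 2.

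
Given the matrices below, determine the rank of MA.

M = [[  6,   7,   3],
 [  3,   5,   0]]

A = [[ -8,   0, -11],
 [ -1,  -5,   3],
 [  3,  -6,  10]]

First compute MA:
[[-46, -53, -15],
 [-29, -25, -18]]
Now row reduce the product.
R2 ← R2 − (29/46)·R1: [0, 387/46, -393/46]
2 nonzero rows, so rank(MA) = 2.

2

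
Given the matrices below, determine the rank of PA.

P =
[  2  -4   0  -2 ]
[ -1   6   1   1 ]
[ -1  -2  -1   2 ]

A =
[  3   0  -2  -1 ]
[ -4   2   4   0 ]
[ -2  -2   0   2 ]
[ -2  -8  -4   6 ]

2

First compute PA:
[[ 26,   8, -12, -14],
 [-31,   2,  22,   9],
 [  3, -18, -14,  11]]
Now row reduce the product.
R2 ← R2 + (31/26)·R1: [0, 150/13, 100/13, -100/13]
R3 ← R3 − (3/26)·R1: [0, -246/13, -164/13, 164/13]
R3 ← R3 + (41/25)·R2: [0, 0, 0, 0]
2 nonzero rows, so rank(PA) = 2.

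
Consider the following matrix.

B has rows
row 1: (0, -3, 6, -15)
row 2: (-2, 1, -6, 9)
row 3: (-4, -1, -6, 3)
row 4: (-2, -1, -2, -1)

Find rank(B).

2

Row reduce to echelon form.
Swap R1 ↔ R2
R3 ← R3 − (2)·R1: [0, -3, 6, -15]
R4 ← R4 − R1: [0, -2, 4, -10]
R3 ← R3 − R2: [0, 0, 0, 0]
R4 ← R4 − (2/3)·R2: [0, 0, 0, 0]
Echelon form has 2 nonzero rows, so rank(B) = 2.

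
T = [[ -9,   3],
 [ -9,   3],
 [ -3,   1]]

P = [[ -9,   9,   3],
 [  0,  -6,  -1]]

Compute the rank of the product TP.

1

First compute TP:
[[ 81, -99, -30],
 [ 81, -99, -30],
 [ 27, -33, -10]]
Now row reduce the product.
R2 ← R2 − R1: [0, 0, 0]
R3 ← R3 − (1/3)·R1: [0, 0, 0]
1 nonzero row, so rank(TP) = 1.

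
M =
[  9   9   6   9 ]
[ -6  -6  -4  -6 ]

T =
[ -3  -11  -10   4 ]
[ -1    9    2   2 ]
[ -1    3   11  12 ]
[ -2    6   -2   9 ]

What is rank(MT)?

1

First compute MT:
[[-60,  54, -24, 207],
 [ 40, -36,  16, -138]]
Now row reduce the product.
R2 ← R2 + (2/3)·R1: [0, 0, 0, 0]
1 nonzero row, so rank(MT) = 1.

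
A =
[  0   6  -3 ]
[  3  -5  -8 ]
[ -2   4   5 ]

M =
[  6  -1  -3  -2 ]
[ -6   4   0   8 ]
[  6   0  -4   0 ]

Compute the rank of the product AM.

2

First compute AM:
[[-54,  24,  12,  48],
 [  0, -23,  23, -46],
 [ -6,  18, -14,  36]]
Now row reduce the product.
R3 ← R3 − (1/9)·R1: [0, 46/3, -46/3, 92/3]
R3 ← R3 + (2/3)·R2: [0, 0, 0, 0]
2 nonzero rows, so rank(AM) = 2.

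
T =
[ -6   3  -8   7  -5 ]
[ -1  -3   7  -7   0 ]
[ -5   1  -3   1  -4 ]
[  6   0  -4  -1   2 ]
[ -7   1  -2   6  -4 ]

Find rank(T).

4

Row reduce to echelon form.
R2 ← R2 − (1/6)·R1: [0, -7/2, 25/3, -49/6, 5/6]
R3 ← R3 − (5/6)·R1: [0, -3/2, 11/3, -29/6, 1/6]
R4 ← R4 + R1: [0, 3, -12, 6, -3]
R5 ← R5 − (7/6)·R1: [0, -5/2, 22/3, -13/6, 11/6]
R3 ← R3 − (3/7)·R2: [0, 0, 2/21, -4/3, -4/21]
R4 ← R4 + (6/7)·R2: [0, 0, -34/7, -1, -16/7]
R5 ← R5 − (5/7)·R2: [0, 0, 29/21, 11/3, 26/21]
R4 ← R4 + (51)·R3: [0, 0, 0, -69, -12]
R5 ← R5 − (29/2)·R3: [0, 0, 0, 23, 4]
R5 ← R5 + (1/3)·R4: [0, 0, 0, 0, 0]
Echelon form has 4 nonzero rows, so rank(T) = 4.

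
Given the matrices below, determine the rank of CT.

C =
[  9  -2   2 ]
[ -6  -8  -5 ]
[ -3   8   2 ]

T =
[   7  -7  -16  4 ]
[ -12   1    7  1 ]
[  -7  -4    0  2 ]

3

First compute CT:
[[ 73, -73, -158,  38],
 [ 89,  54,  40, -42],
 [-131,  21, 104,   0]]
Now row reduce the product.
R2 ← R2 − (89/73)·R1: [0, 143, 16982/73, -6448/73]
R3 ← R3 + (131/73)·R1: [0, -110, -13106/73, 4978/73]
R3 ← R3 + (10/13)·R2: [0, 0, -558/949, 18/73]
3 nonzero rows, so rank(CT) = 3.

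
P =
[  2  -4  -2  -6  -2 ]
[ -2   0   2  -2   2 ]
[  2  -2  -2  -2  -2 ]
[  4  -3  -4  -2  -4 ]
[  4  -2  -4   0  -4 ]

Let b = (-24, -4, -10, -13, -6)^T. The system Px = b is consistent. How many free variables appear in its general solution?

Row reduce the augmented matrix [P | b].
R2 ← R2 + R1: [0, -4, 0, -8, 0, -28]
R3 ← R3 − R1: [0, 2, 0, 4, 0, 14]
R4 ← R4 − (2)·R1: [0, 5, 0, 10, 0, 35]
R5 ← R5 − (2)·R1: [0, 6, 0, 12, 0, 42]
R3 ← R3 + (1/2)·R2: [0, 0, 0, 0, 0, 0]
R4 ← R4 + (5/4)·R2: [0, 0, 0, 0, 0, 0]
R5 ← R5 + (3/2)·R2: [0, 0, 0, 0, 0, 0]
The echelon form has 2 nonzero rows, and every pivot lies in the first 5 columns, so rank(P) = rank([P|b]) = 2.
The system is consistent.
Free variables = (unknowns) − (rank) = 5 − 2 = 3.

3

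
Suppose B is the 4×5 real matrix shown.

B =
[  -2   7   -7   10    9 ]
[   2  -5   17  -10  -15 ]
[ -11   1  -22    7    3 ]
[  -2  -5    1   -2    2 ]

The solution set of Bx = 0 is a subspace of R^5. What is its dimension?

1

Row reduce to echelon form.
R2 ← R2 + R1: [0, 2, 10, 0, -6]
R3 ← R3 − (11/2)·R1: [0, -75/2, 33/2, -48, -93/2]
R4 ← R4 − R1: [0, -12, 8, -12, -7]
R3 ← R3 + (75/4)·R2: [0, 0, 204, -48, -159]
R4 ← R4 + (6)·R2: [0, 0, 68, -12, -43]
R4 ← R4 − (1/3)·R3: [0, 0, 0, 4, 10]
4 nonzero rows, so rank(B) = 4.
B has 5 columns; by rank–nullity, nullity = 5 − 4 = 1.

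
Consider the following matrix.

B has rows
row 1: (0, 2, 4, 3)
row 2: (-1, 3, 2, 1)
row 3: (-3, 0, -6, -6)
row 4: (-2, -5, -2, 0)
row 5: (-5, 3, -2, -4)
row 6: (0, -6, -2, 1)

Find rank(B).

4

Row reduce to echelon form.
Swap R1 ↔ R2
R3 ← R3 − (3)·R1: [0, -9, -12, -9]
R4 ← R4 − (2)·R1: [0, -11, -6, -2]
R5 ← R5 − (5)·R1: [0, -12, -12, -9]
R3 ← R3 + (9/2)·R2: [0, 0, 6, 9/2]
R4 ← R4 + (11/2)·R2: [0, 0, 16, 29/2]
R5 ← R5 + (6)·R2: [0, 0, 12, 9]
R6 ← R6 + (3)·R2: [0, 0, 10, 10]
R4 ← R4 − (8/3)·R3: [0, 0, 0, 5/2]
R5 ← R5 − (2)·R3: [0, 0, 0, 0]
R6 ← R6 − (5/3)·R3: [0, 0, 0, 5/2]
R6 ← R6 − R4: [0, 0, 0, 0]
Echelon form has 4 nonzero rows, so rank(B) = 4.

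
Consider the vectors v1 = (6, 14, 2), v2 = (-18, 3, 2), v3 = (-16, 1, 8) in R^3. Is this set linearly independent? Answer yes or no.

yes

Form the matrix with these vectors as rows and row reduce.
R2 ← R2 + (3)·R1: [0, 45, 8]
R3 ← R3 + (8/3)·R1: [0, 115/3, 40/3]
R3 ← R3 − (23/27)·R2: [0, 0, 176/27]
3 nonzero rows, so the 3 vectors span a space of dimension 3.
Since 3 = 3, the vectors are linearly independent.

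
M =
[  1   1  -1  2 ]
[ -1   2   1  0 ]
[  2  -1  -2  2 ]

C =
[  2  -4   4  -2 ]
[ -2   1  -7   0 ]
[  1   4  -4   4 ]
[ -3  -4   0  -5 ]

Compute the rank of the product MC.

First compute MC:
[[ -7, -15,   1, -16],
 [ -5,  10, -22,   6],
 [ -2, -25,  23, -22]]
Now row reduce the product.
R2 ← R2 − (5/7)·R1: [0, 145/7, -159/7, 122/7]
R3 ← R3 − (2/7)·R1: [0, -145/7, 159/7, -122/7]
R3 ← R3 + R2: [0, 0, 0, 0]
2 nonzero rows, so rank(MC) = 2.

2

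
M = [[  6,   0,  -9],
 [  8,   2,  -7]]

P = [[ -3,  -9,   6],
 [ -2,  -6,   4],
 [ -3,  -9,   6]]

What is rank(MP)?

1

First compute MP:
[[  9,  27, -18],
 [ -7, -21,  14]]
Now row reduce the product.
R2 ← R2 + (7/9)·R1: [0, 0, 0]
1 nonzero row, so rank(MP) = 1.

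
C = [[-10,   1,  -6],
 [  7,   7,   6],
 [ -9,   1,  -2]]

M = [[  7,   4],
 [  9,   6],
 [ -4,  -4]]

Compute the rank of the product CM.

First compute CM:
[[-37, -10],
 [ 88,  46],
 [-46, -22]]
Now row reduce the product.
R2 ← R2 + (88/37)·R1: [0, 822/37]
R3 ← R3 − (46/37)·R1: [0, -354/37]
R3 ← R3 + (59/137)·R2: [0, 0]
2 nonzero rows, so rank(CM) = 2.

2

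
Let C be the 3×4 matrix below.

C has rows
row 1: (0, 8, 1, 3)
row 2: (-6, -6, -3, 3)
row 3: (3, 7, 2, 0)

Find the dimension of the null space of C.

2

Row reduce to echelon form.
Swap R1 ↔ R2
R3 ← R3 + (1/2)·R1: [0, 4, 1/2, 3/2]
R3 ← R3 − (1/2)·R2: [0, 0, 0, 0]
2 nonzero rows, so rank(C) = 2.
C has 4 columns; by rank–nullity, nullity = 4 − 2 = 2.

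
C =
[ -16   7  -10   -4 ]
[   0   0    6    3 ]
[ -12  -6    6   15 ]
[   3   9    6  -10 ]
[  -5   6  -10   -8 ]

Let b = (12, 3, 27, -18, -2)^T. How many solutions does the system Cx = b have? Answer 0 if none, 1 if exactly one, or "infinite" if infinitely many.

Row reduce the augmented matrix [C | b].
R3 ← R3 − (3/4)·R1: [0, -45/4, 27/2, 18, 18]
R4 ← R4 + (3/16)·R1: [0, 165/16, 33/8, -43/4, -63/4]
R5 ← R5 − (5/16)·R1: [0, 61/16, -55/8, -27/4, -23/4]
Swap R2 ↔ R3
R4 ← R4 + (11/12)·R2: [0, 0, 33/2, 23/4, 3/4]
R5 ← R5 + (61/180)·R2: [0, 0, -23/10, -13/20, 7/20]
R4 ← R4 − (11/4)·R3: [0, 0, 0, -5/2, -15/2]
R5 ← R5 + (23/60)·R3: [0, 0, 0, 1/2, 3/2]
R5 ← R5 + (1/5)·R4: [0, 0, 0, 0, 0]
The echelon form has 4 nonzero rows, and every pivot lies in the first 4 columns, so rank(C) = rank([C|b]) = 4.
The system is consistent.
rank = 4 = number of unknowns, so the solution is unique.

1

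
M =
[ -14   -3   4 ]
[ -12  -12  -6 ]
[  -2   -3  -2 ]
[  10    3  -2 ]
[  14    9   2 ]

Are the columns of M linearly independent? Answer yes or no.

no

Row reduce M to echelon form.
R2 ← R2 − (6/7)·R1: [0, -66/7, -66/7]
R3 ← R3 − (1/7)·R1: [0, -18/7, -18/7]
R4 ← R4 + (5/7)·R1: [0, 6/7, 6/7]
R5 ← R5 + R1: [0, 6, 6]
R3 ← R3 − (3/11)·R2: [0, 0, 0]
R4 ← R4 + (1/11)·R2: [0, 0, 0]
R5 ← R5 + (7/11)·R2: [0, 0, 0]
2 pivots among 3 columns.
Only 2 < 3 pivot columns, so the columns are linearly dependent.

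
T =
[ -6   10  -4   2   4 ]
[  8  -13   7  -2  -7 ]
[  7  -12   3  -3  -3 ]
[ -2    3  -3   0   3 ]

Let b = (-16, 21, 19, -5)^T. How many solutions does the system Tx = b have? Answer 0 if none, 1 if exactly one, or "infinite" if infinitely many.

infinite

Row reduce the augmented matrix [T | b].
R2 ← R2 + (4/3)·R1: [0, 1/3, 5/3, 2/3, -5/3, -1/3]
R3 ← R3 + (7/6)·R1: [0, -1/3, -5/3, -2/3, 5/3, 1/3]
R4 ← R4 − (1/3)·R1: [0, -1/3, -5/3, -2/3, 5/3, 1/3]
R3 ← R3 + R2: [0, 0, 0, 0, 0, 0]
R4 ← R4 + R2: [0, 0, 0, 0, 0, 0]
The echelon form has 2 nonzero rows, and every pivot lies in the first 5 columns, so rank(T) = rank([T|b]) = 2.
The system is consistent.
rank = 2 < 5 unknowns, so there are infinitely many solutions.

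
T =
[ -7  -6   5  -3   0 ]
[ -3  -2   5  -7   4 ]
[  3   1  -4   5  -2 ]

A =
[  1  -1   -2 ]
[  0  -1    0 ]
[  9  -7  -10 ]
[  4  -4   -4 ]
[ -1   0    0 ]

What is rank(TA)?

First compute TA:
[[ 26, -10, -24],
 [ 10,  -2, -16],
 [-11,   4,  14]]
Now row reduce the product.
R2 ← R2 − (5/13)·R1: [0, 24/13, -88/13]
R3 ← R3 + (11/26)·R1: [0, -3/13, 50/13]
R3 ← R3 + (1/8)·R2: [0, 0, 3]
3 nonzero rows, so rank(TA) = 3.

3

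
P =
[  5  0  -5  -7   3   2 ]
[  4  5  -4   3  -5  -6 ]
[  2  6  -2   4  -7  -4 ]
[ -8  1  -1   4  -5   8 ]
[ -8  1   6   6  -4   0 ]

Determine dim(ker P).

Row reduce to echelon form.
R2 ← R2 − (4/5)·R1: [0, 5, 0, 43/5, -37/5, -38/5]
R3 ← R3 − (2/5)·R1: [0, 6, 0, 34/5, -41/5, -24/5]
R4 ← R4 + (8/5)·R1: [0, 1, -9, -36/5, -1/5, 56/5]
R5 ← R5 + (8/5)·R1: [0, 1, -2, -26/5, 4/5, 16/5]
R3 ← R3 − (6/5)·R2: [0, 0, 0, -88/25, 17/25, 108/25]
R4 ← R4 − (1/5)·R2: [0, 0, -9, -223/25, 32/25, 318/25]
R5 ← R5 − (1/5)·R2: [0, 0, -2, -173/25, 57/25, 118/25]
Swap R3 ↔ R4
R5 ← R5 − (2/9)·R3: [0, 0, 0, -1111/225, 449/225, 142/75]
R5 ← R5 − (101/72)·R4: [0, 0, 0, 0, 25/24, -25/6]
5 nonzero rows, so rank(P) = 5.
P has 6 columns; by rank–nullity, nullity = 6 − 5 = 1.

1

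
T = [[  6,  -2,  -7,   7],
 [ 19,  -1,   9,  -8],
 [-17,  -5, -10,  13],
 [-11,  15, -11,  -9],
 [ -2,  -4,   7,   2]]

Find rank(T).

4

Row reduce to echelon form.
R2 ← R2 − (19/6)·R1: [0, 16/3, 187/6, -181/6]
R3 ← R3 + (17/6)·R1: [0, -32/3, -179/6, 197/6]
R4 ← R4 + (11/6)·R1: [0, 34/3, -143/6, 23/6]
R5 ← R5 + (1/3)·R1: [0, -14/3, 14/3, 13/3]
R3 ← R3 + (2)·R2: [0, 0, 65/2, -55/2]
R4 ← R4 − (17/8)·R2: [0, 0, -1441/16, 1087/16]
R5 ← R5 + (7/8)·R2: [0, 0, 511/16, -353/16]
R4 ← R4 + (1441/520)·R3: [0, 0, 0, -215/26]
R5 ← R5 − (511/520)·R3: [0, 0, 0, 129/26]
R5 ← R5 + (3/5)·R4: [0, 0, 0, 0]
Echelon form has 4 nonzero rows, so rank(T) = 4.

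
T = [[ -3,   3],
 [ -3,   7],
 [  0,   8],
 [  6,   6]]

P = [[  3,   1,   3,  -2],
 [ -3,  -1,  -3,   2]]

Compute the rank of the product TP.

First compute TP:
[[-18,  -6, -18,  12],
 [-30, -10, -30,  20],
 [-24,  -8, -24,  16],
 [  0,   0,   0,   0]]
Now row reduce the product.
R2 ← R2 − (5/3)·R1: [0, 0, 0, 0]
R3 ← R3 − (4/3)·R1: [0, 0, 0, 0]
1 nonzero row, so rank(TP) = 1.

1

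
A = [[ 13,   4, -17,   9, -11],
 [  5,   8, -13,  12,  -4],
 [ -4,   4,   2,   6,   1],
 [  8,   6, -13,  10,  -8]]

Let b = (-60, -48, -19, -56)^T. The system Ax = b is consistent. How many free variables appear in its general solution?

Row reduce the augmented matrix [A | b].
R2 ← R2 − (5/13)·R1: [0, 84/13, -84/13, 111/13, 3/13, -324/13]
R3 ← R3 + (4/13)·R1: [0, 68/13, -42/13, 114/13, -31/13, -487/13]
R4 ← R4 − (8/13)·R1: [0, 46/13, -33/13, 58/13, -16/13, -248/13]
R3 ← R3 − (17/21)·R2: [0, 0, 2, 13/7, -18/7, -121/7]
R4 ← R4 − (23/42)·R2: [0, 0, 1, -3/14, -19/14, -38/7]
R4 ← R4 − (1/2)·R3: [0, 0, 0, -8/7, -1/14, 45/14]
The echelon form has 4 nonzero rows, and every pivot lies in the first 5 columns, so rank(A) = rank([A|b]) = 4.
The system is consistent.
Free variables = (unknowns) − (rank) = 5 − 4 = 1.

1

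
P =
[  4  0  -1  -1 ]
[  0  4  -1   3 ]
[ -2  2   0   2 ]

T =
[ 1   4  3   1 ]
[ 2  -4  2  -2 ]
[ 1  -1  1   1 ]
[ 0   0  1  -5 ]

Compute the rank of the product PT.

First compute PT:
[[  3,  17,  10,   8],
 [  7, -15,  10, -24],
 [  2, -16,   0, -16]]
Now row reduce the product.
R2 ← R2 − (7/3)·R1: [0, -164/3, -40/3, -128/3]
R3 ← R3 − (2/3)·R1: [0, -82/3, -20/3, -64/3]
R3 ← R3 − (1/2)·R2: [0, 0, 0, 0]
2 nonzero rows, so rank(PT) = 2.

2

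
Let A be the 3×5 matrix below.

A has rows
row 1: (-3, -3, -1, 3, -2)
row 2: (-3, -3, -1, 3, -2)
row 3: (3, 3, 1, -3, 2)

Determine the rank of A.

Row reduce to echelon form.
R2 ← R2 − R1: [0, 0, 0, 0, 0]
R3 ← R3 + R1: [0, 0, 0, 0, 0]
Echelon form has 1 nonzero row, so rank(A) = 1.

1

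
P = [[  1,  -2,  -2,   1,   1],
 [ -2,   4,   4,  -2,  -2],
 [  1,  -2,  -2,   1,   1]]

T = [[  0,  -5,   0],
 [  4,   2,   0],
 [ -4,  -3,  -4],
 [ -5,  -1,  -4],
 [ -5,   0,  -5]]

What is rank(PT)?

First compute PT:
[[-10,  -4,  -1],
 [ 20,   8,   2],
 [-10,  -4,  -1]]
Now row reduce the product.
R2 ← R2 + (2)·R1: [0, 0, 0]
R3 ← R3 − R1: [0, 0, 0]
1 nonzero row, so rank(PT) = 1.

1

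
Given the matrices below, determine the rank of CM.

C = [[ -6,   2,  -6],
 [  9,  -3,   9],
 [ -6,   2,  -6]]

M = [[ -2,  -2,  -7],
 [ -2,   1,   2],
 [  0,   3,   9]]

First compute CM:
[[  8,  -4,  -8],
 [-12,   6,  12],
 [  8,  -4,  -8]]
Now row reduce the product.
R2 ← R2 + (3/2)·R1: [0, 0, 0]
R3 ← R3 − R1: [0, 0, 0]
1 nonzero row, so rank(CM) = 1.

1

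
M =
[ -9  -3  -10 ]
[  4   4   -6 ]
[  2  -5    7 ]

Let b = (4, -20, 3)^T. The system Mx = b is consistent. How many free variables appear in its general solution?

0

Row reduce the augmented matrix [M | b].
R2 ← R2 + (4/9)·R1: [0, 8/3, -94/9, -164/9]
R3 ← R3 + (2/9)·R1: [0, -17/3, 43/9, 35/9]
R3 ← R3 + (17/8)·R2: [0, 0, -209/12, -209/6]
The echelon form has 3 nonzero rows, and every pivot lies in the first 3 columns, so rank(M) = rank([M|b]) = 3.
The system is consistent.
Free variables = (unknowns) − (rank) = 3 − 3 = 0.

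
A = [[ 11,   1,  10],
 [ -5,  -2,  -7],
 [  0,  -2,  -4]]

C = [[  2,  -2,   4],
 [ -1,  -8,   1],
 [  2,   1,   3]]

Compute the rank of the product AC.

2

First compute AC:
[[ 41, -20,  75],
 [-22,  19, -43],
 [ -6,  12, -14]]
Now row reduce the product.
R2 ← R2 + (22/41)·R1: [0, 339/41, -113/41]
R3 ← R3 + (6/41)·R1: [0, 372/41, -124/41]
R3 ← R3 − (124/113)·R2: [0, 0, 0]
2 nonzero rows, so rank(AC) = 2.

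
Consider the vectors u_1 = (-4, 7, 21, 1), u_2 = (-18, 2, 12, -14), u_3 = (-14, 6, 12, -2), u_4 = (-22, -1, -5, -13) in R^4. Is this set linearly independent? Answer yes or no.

Form the matrix with these vectors as rows and row reduce.
R2 ← R2 − (9/2)·R1: [0, -59/2, -165/2, -37/2]
R3 ← R3 − (7/2)·R1: [0, -37/2, -123/2, -11/2]
R4 ← R4 − (11/2)·R1: [0, -79/2, -241/2, -37/2]
R3 ← R3 − (37/59)·R2: [0, 0, -576/59, 360/59]
R4 ← R4 − (79/59)·R2: [0, 0, -592/59, 370/59]
R4 ← R4 − (37/36)·R3: [0, 0, 0, 0]
3 nonzero rows, so the 4 vectors span a space of dimension 3.
Since 3 < 4, the vectors are linearly dependent.

no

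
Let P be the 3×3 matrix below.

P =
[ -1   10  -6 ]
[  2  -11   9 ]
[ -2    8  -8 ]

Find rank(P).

Row reduce to echelon form.
R2 ← R2 + (2)·R1: [0, 9, -3]
R3 ← R3 − (2)·R1: [0, -12, 4]
R3 ← R3 + (4/3)·R2: [0, 0, 0]
Echelon form has 2 nonzero rows, so rank(P) = 2.

2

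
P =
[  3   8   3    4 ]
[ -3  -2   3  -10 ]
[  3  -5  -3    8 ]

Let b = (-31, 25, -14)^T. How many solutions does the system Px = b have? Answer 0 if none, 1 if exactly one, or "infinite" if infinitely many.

infinite

Row reduce the augmented matrix [P | b].
R2 ← R2 + R1: [0, 6, 6, -6, -6]
R3 ← R3 − R1: [0, -13, -6, 4, 17]
R3 ← R3 + (13/6)·R2: [0, 0, 7, -9, 4]
The echelon form has 3 nonzero rows, and every pivot lies in the first 4 columns, so rank(P) = rank([P|b]) = 3.
The system is consistent.
rank = 3 < 4 unknowns, so there are infinitely many solutions.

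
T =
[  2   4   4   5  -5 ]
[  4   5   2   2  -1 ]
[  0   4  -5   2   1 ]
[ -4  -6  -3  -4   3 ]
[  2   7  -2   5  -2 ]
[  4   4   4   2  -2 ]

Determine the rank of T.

3

Row reduce to echelon form.
R2 ← R2 − (2)·R1: [0, -3, -6, -8, 9]
R4 ← R4 + (2)·R1: [0, 2, 5, 6, -7]
R5 ← R5 − R1: [0, 3, -6, 0, 3]
R6 ← R6 − (2)·R1: [0, -4, -4, -8, 8]
R3 ← R3 + (4/3)·R2: [0, 0, -13, -26/3, 13]
R4 ← R4 + (2/3)·R2: [0, 0, 1, 2/3, -1]
R5 ← R5 + R2: [0, 0, -12, -8, 12]
R6 ← R6 − (4/3)·R2: [0, 0, 4, 8/3, -4]
R4 ← R4 + (1/13)·R3: [0, 0, 0, 0, 0]
R5 ← R5 − (12/13)·R3: [0, 0, 0, 0, 0]
R6 ← R6 + (4/13)·R3: [0, 0, 0, 0, 0]
Echelon form has 3 nonzero rows, so rank(T) = 3.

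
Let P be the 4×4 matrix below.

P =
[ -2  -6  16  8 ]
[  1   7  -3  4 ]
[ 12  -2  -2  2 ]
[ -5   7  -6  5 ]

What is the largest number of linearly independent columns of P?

Row reduce to echelon form.
R2 ← R2 + (1/2)·R1: [0, 4, 5, 8]
R3 ← R3 + (6)·R1: [0, -38, 94, 50]
R4 ← R4 − (5/2)·R1: [0, 22, -46, -15]
R3 ← R3 + (19/2)·R2: [0, 0, 283/2, 126]
R4 ← R4 − (11/2)·R2: [0, 0, -147/2, -59]
R4 ← R4 + (147/283)·R3: [0, 0, 0, 1825/283]
Echelon form has 4 nonzero rows, so rank(P) = 4.
The rank gives the maximum number of linearly independent columns: 4.

4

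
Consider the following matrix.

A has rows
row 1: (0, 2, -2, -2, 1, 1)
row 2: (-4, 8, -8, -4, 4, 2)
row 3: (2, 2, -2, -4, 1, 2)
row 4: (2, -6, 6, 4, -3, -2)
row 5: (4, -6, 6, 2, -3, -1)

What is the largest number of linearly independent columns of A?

2

Row reduce to echelon form.
Swap R1 ↔ R2
R3 ← R3 + (1/2)·R1: [0, 6, -6, -6, 3, 3]
R4 ← R4 + (1/2)·R1: [0, -2, 2, 2, -1, -1]
R5 ← R5 + R1: [0, 2, -2, -2, 1, 1]
R3 ← R3 − (3)·R2: [0, 0, 0, 0, 0, 0]
R4 ← R4 + R2: [0, 0, 0, 0, 0, 0]
R5 ← R5 − R2: [0, 0, 0, 0, 0, 0]
Echelon form has 2 nonzero rows, so rank(A) = 2.
The rank gives the maximum number of linearly independent columns: 2.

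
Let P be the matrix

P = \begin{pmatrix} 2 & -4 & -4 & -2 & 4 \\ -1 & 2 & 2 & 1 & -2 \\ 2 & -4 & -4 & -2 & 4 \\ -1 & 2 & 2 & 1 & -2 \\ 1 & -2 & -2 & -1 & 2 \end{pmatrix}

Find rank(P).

Row reduce to echelon form.
R2 ← R2 + (1/2)·R1: [0, 0, 0, 0, 0]
R3 ← R3 − R1: [0, 0, 0, 0, 0]
R4 ← R4 + (1/2)·R1: [0, 0, 0, 0, 0]
R5 ← R5 − (1/2)·R1: [0, 0, 0, 0, 0]
Echelon form has 1 nonzero row, so rank(P) = 1.

1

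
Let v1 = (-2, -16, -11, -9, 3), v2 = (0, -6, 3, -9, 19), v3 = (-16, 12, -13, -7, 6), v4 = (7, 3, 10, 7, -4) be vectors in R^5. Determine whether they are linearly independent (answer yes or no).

Form the matrix with these vectors as rows and row reduce.
R3 ← R3 − (8)·R1: [0, 140, 75, 65, -18]
R4 ← R4 + (7/2)·R1: [0, -53, -57/2, -49/2, 13/2]
R3 ← R3 + (70/3)·R2: [0, 0, 145, -145, 1276/3]
R4 ← R4 − (53/6)·R2: [0, 0, -55, 55, -484/3]
R4 ← R4 + (11/29)·R3: [0, 0, 0, 0, 0]
3 nonzero rows, so the 4 vectors span a space of dimension 3.
Since 3 < 4, the vectors are linearly dependent.

no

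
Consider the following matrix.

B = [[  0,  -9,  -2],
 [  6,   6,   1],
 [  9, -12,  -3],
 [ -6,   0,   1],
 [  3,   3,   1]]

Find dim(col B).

3

Row reduce to echelon form.
Swap R1 ↔ R2
R3 ← R3 − (3/2)·R1: [0, -21, -9/2]
R4 ← R4 + R1: [0, 6, 2]
R5 ← R5 − (1/2)·R1: [0, 0, 1/2]
R3 ← R3 − (7/3)·R2: [0, 0, 1/6]
R4 ← R4 + (2/3)·R2: [0, 0, 2/3]
R4 ← R4 − (4)·R3: [0, 0, 0]
R5 ← R5 − (3)·R3: [0, 0, 0]
Echelon form has 3 nonzero rows, so rank(B) = 3.
The column space has dimension equal to the rank: 3.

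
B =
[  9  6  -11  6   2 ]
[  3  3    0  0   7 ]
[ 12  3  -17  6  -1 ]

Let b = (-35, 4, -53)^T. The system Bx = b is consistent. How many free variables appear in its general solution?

2

Row reduce the augmented matrix [B | b].
R2 ← R2 − (1/3)·R1: [0, 1, 11/3, -2, 19/3, 47/3]
R3 ← R3 − (4/3)·R1: [0, -5, -7/3, -2, -11/3, -19/3]
R3 ← R3 + (5)·R2: [0, 0, 16, -12, 28, 72]
The echelon form has 3 nonzero rows, and every pivot lies in the first 5 columns, so rank(B) = rank([B|b]) = 3.
The system is consistent.
Free variables = (unknowns) − (rank) = 5 − 3 = 2.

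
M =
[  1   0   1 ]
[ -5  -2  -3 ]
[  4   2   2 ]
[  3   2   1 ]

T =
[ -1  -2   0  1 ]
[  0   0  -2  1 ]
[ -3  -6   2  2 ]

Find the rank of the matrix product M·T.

2

First compute MT:
[[ -4,  -8,   2,   3],
 [ 14,  28,  -2, -13],
 [-10, -20,   0,  10],
 [ -6, -12,  -2,   7]]
Now row reduce the product.
R2 ← R2 + (7/2)·R1: [0, 0, 5, -5/2]
R3 ← R3 − (5/2)·R1: [0, 0, -5, 5/2]
R4 ← R4 − (3/2)·R1: [0, 0, -5, 5/2]
R3 ← R3 + R2: [0, 0, 0, 0]
R4 ← R4 + R2: [0, 0, 0, 0]
2 nonzero rows, so rank(MT) = 2.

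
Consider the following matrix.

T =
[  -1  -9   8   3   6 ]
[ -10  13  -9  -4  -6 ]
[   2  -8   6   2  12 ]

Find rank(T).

3

Row reduce to echelon form.
R2 ← R2 − (10)·R1: [0, 103, -89, -34, -66]
R3 ← R3 + (2)·R1: [0, -26, 22, 8, 24]
R3 ← R3 + (26/103)·R2: [0, 0, -48/103, -60/103, 756/103]
Echelon form has 3 nonzero rows, so rank(T) = 3.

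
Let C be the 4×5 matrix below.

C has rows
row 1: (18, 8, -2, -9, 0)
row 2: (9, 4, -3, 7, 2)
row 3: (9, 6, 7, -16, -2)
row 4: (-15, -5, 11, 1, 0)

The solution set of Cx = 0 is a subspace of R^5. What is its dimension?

1

Row reduce to echelon form.
R2 ← R2 − (1/2)·R1: [0, 0, -2, 23/2, 2]
R3 ← R3 − (1/2)·R1: [0, 2, 8, -23/2, -2]
R4 ← R4 + (5/6)·R1: [0, 5/3, 28/3, -13/2, 0]
Swap R2 ↔ R3
R4 ← R4 − (5/6)·R2: [0, 0, 8/3, 37/12, 5/3]
R4 ← R4 + (4/3)·R3: [0, 0, 0, 221/12, 13/3]
4 nonzero rows, so rank(C) = 4.
C has 5 columns; by rank–nullity, nullity = 5 − 4 = 1.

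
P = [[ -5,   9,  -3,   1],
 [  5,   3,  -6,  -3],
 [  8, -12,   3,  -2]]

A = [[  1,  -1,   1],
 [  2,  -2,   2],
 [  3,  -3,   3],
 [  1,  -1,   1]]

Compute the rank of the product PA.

First compute PA:
[[  5,  -5,   5],
 [-10,  10, -10],
 [ -9,   9,  -9]]
Now row reduce the product.
R2 ← R2 + (2)·R1: [0, 0, 0]
R3 ← R3 + (9/5)·R1: [0, 0, 0]
1 nonzero row, so rank(PA) = 1.

1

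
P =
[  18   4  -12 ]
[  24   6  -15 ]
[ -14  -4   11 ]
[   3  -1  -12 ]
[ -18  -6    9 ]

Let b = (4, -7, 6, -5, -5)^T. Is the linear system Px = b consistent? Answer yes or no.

Row reduce the augmented matrix [P | b].
R2 ← R2 − (4/3)·R1: [0, 2/3, 1, -37/3]
R3 ← R3 + (7/9)·R1: [0, -8/9, 5/3, 82/9]
R4 ← R4 − (1/6)·R1: [0, -5/3, -10, -17/3]
R5 ← R5 + R1: [0, -2, -3, -1]
R3 ← R3 + (4/3)·R2: [0, 0, 3, -22/3]
R4 ← R4 + (5/2)·R2: [0, 0, -15/2, -73/2]
R5 ← R5 + (3)·R2: [0, 0, 0, -38]
R4 ← R4 + (5/2)·R3: [0, 0, 0, -329/6]
R5 ← R5 − (228/329)·R4: [0, 0, 0, 0]
The echelon form has 4 nonzero rows; the last pivot sits in the augmented column, so rank(P) = 3 but rank([P|b]) = 4.
Since the ranks differ, the system is inconsistent.

no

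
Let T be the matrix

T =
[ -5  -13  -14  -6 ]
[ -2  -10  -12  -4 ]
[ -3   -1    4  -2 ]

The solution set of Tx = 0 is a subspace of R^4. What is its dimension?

Row reduce to echelon form.
R2 ← R2 − (2/5)·R1: [0, -24/5, -32/5, -8/5]
R3 ← R3 − (3/5)·R1: [0, 34/5, 62/5, 8/5]
R3 ← R3 + (17/12)·R2: [0, 0, 10/3, -2/3]
3 nonzero rows, so rank(T) = 3.
T has 4 columns; by rank–nullity, nullity = 4 − 3 = 1.

1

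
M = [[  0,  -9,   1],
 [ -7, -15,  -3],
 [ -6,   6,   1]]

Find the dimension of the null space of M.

Row reduce to echelon form.
Swap R1 ↔ R2
R3 ← R3 − (6/7)·R1: [0, 132/7, 25/7]
R3 ← R3 + (44/21)·R2: [0, 0, 17/3]
3 nonzero rows, so rank(M) = 3.
M has 3 columns; by rank–nullity, nullity = 3 − 3 = 0.

0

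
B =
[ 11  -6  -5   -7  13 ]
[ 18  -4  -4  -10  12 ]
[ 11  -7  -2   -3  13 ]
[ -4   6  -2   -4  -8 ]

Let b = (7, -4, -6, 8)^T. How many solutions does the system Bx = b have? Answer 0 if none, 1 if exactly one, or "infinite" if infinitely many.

Row reduce the augmented matrix [B | b].
R2 ← R2 − (18/11)·R1: [0, 64/11, 46/11, 16/11, -102/11, -170/11]
R3 ← R3 − R1: [0, -1, 3, 4, 0, -13]
R4 ← R4 + (4/11)·R1: [0, 42/11, -42/11, -72/11, -36/11, 116/11]
R3 ← R3 + (11/64)·R2: [0, 0, 119/32, 17/4, -51/32, -501/32]
R4 ← R4 − (21/32)·R2: [0, 0, -105/16, -15/2, 45/16, 331/16]
R4 ← R4 + (30/17)·R3: [0, 0, 0, 0, 0, -118/17]
The echelon form has 4 nonzero rows; the last pivot sits in the augmented column, so rank(B) = 3 but rank([B|b]) = 4.
Since the ranks differ, the system is inconsistent.
It has no solutions.

0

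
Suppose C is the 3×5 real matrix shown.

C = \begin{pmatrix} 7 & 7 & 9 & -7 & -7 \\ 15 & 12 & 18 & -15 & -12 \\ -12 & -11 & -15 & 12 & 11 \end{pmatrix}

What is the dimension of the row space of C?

Row reduce to echelon form.
R2 ← R2 − (15/7)·R1: [0, -3, -9/7, 0, 3]
R3 ← R3 + (12/7)·R1: [0, 1, 3/7, 0, -1]
R3 ← R3 + (1/3)·R2: [0, 0, 0, 0, 0]
Echelon form has 2 nonzero rows, so rank(C) = 2.
The row space has dimension equal to the rank: 2.

2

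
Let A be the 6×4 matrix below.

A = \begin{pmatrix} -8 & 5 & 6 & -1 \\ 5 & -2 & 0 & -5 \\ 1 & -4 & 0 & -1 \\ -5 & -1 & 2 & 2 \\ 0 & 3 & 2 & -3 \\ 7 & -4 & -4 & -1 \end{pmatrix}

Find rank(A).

3

Row reduce to echelon form.
R2 ← R2 + (5/8)·R1: [0, 9/8, 15/4, -45/8]
R3 ← R3 + (1/8)·R1: [0, -27/8, 3/4, -9/8]
R4 ← R4 − (5/8)·R1: [0, -33/8, -7/4, 21/8]
R6 ← R6 + (7/8)·R1: [0, 3/8, 5/4, -15/8]
R3 ← R3 + (3)·R2: [0, 0, 12, -18]
R4 ← R4 + (11/3)·R2: [0, 0, 12, -18]
R5 ← R5 − (8/3)·R2: [0, 0, -8, 12]
R6 ← R6 − (1/3)·R2: [0, 0, 0, 0]
R4 ← R4 − R3: [0, 0, 0, 0]
R5 ← R5 + (2/3)·R3: [0, 0, 0, 0]
Echelon form has 3 nonzero rows, so rank(A) = 3.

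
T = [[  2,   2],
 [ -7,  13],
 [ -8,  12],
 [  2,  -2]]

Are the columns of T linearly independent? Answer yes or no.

yes

Row reduce T to echelon form.
R2 ← R2 + (7/2)·R1: [0, 20]
R3 ← R3 + (4)·R1: [0, 20]
R4 ← R4 − R1: [0, -4]
R3 ← R3 − R2: [0, 0]
R4 ← R4 + (1/5)·R2: [0, 0]
2 pivots among 2 columns.
Every column is a pivot column, so the columns are linearly independent.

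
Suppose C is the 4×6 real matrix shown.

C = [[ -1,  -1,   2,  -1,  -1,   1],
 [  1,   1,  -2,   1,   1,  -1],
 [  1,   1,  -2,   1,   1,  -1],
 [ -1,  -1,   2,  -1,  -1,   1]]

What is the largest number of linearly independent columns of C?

1

Row reduce to echelon form.
R2 ← R2 + R1: [0, 0, 0, 0, 0, 0]
R3 ← R3 + R1: [0, 0, 0, 0, 0, 0]
R4 ← R4 − R1: [0, 0, 0, 0, 0, 0]
Echelon form has 1 nonzero row, so rank(C) = 1.
The rank gives the maximum number of linearly independent columns: 1.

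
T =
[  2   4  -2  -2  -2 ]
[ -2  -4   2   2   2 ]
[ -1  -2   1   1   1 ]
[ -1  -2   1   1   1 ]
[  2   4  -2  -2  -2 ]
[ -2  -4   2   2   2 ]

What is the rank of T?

Row reduce to echelon form.
R2 ← R2 + R1: [0, 0, 0, 0, 0]
R3 ← R3 + (1/2)·R1: [0, 0, 0, 0, 0]
R4 ← R4 + (1/2)·R1: [0, 0, 0, 0, 0]
R5 ← R5 − R1: [0, 0, 0, 0, 0]
R6 ← R6 + R1: [0, 0, 0, 0, 0]
Echelon form has 1 nonzero row, so rank(T) = 1.

1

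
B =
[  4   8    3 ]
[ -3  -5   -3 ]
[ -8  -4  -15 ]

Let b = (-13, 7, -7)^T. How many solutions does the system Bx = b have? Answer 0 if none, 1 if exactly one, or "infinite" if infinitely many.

infinite

Row reduce the augmented matrix [B | b].
R2 ← R2 + (3/4)·R1: [0, 1, -3/4, -11/4]
R3 ← R3 + (2)·R1: [0, 12, -9, -33]
R3 ← R3 − (12)·R2: [0, 0, 0, 0]
The echelon form has 2 nonzero rows, and every pivot lies in the first 3 columns, so rank(B) = rank([B|b]) = 2.
The system is consistent.
rank = 2 < 3 unknowns, so there are infinitely many solutions.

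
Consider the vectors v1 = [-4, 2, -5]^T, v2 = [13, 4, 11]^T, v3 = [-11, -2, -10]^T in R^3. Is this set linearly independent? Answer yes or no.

Form the matrix with these vectors as rows and row reduce.
R2 ← R2 + (13/4)·R1: [0, 21/2, -21/4]
R3 ← R3 − (11/4)·R1: [0, -15/2, 15/4]
R3 ← R3 + (5/7)·R2: [0, 0, 0]
2 nonzero rows, so the 3 vectors span a space of dimension 2.
Since 2 < 3, the vectors are linearly dependent.

no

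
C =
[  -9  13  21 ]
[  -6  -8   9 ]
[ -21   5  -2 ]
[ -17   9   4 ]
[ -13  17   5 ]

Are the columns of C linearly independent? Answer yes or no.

yes

Row reduce C to echelon form.
R2 ← R2 − (2/3)·R1: [0, -50/3, -5]
R3 ← R3 − (7/3)·R1: [0, -76/3, -51]
R4 ← R4 − (17/9)·R1: [0, -140/9, -107/3]
R5 ← R5 − (13/9)·R1: [0, -16/9, -76/3]
R3 ← R3 − (38/25)·R2: [0, 0, -217/5]
R4 ← R4 − (14/15)·R2: [0, 0, -31]
R5 ← R5 − (8/75)·R2: [0, 0, -124/5]
R4 ← R4 − (5/7)·R3: [0, 0, 0]
R5 ← R5 − (4/7)·R3: [0, 0, 0]
3 pivots among 3 columns.
Every column is a pivot column, so the columns are linearly independent.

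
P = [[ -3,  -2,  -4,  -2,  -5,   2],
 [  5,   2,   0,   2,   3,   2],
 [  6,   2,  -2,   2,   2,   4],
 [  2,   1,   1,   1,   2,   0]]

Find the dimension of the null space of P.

Row reduce to echelon form.
R2 ← R2 + (5/3)·R1: [0, -4/3, -20/3, -4/3, -16/3, 16/3]
R3 ← R3 + (2)·R1: [0, -2, -10, -2, -8, 8]
R4 ← R4 + (2/3)·R1: [0, -1/3, -5/3, -1/3, -4/3, 4/3]
R3 ← R3 − (3/2)·R2: [0, 0, 0, 0, 0, 0]
R4 ← R4 − (1/4)·R2: [0, 0, 0, 0, 0, 0]
2 nonzero rows, so rank(P) = 2.
P has 6 columns; by rank–nullity, nullity = 6 − 2 = 4.

4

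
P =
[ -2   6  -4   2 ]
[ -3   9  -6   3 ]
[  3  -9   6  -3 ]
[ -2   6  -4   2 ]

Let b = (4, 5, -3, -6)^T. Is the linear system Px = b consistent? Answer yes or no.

Row reduce the augmented matrix [P | b].
R2 ← R2 − (3/2)·R1: [0, 0, 0, 0, -1]
R3 ← R3 + (3/2)·R1: [0, 0, 0, 0, 3]
R4 ← R4 − R1: [0, 0, 0, 0, -10]
R3 ← R3 + (3)·R2: [0, 0, 0, 0, 0]
R4 ← R4 − (10)·R2: [0, 0, 0, 0, 0]
The echelon form has 2 nonzero rows; the last pivot sits in the augmented column, so rank(P) = 1 but rank([P|b]) = 2.
Since the ranks differ, the system is inconsistent.

no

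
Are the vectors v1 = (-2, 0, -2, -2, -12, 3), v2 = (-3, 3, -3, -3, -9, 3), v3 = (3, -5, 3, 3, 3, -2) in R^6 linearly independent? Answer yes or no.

Form the matrix with these vectors as rows and row reduce.
R2 ← R2 − (3/2)·R1: [0, 3, 0, 0, 9, -3/2]
R3 ← R3 + (3/2)·R1: [0, -5, 0, 0, -15, 5/2]
R3 ← R3 + (5/3)·R2: [0, 0, 0, 0, 0, 0]
2 nonzero rows, so the 3 vectors span a space of dimension 2.
Since 2 < 3, the vectors are linearly dependent.

no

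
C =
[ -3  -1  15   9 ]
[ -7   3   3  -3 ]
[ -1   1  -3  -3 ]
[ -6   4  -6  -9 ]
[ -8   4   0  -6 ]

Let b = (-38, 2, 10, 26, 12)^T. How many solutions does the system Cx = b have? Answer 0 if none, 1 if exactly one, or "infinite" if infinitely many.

infinite

Row reduce the augmented matrix [C | b].
R2 ← R2 − (7/3)·R1: [0, 16/3, -32, -24, 272/3]
R3 ← R3 − (1/3)·R1: [0, 4/3, -8, -6, 68/3]
R4 ← R4 − (2)·R1: [0, 6, -36, -27, 102]
R5 ← R5 − (8/3)·R1: [0, 20/3, -40, -30, 340/3]
R3 ← R3 − (1/4)·R2: [0, 0, 0, 0, 0]
R4 ← R4 − (9/8)·R2: [0, 0, 0, 0, 0]
R5 ← R5 − (5/4)·R2: [0, 0, 0, 0, 0]
The echelon form has 2 nonzero rows, and every pivot lies in the first 4 columns, so rank(C) = rank([C|b]) = 2.
The system is consistent.
rank = 2 < 4 unknowns, so there are infinitely many solutions.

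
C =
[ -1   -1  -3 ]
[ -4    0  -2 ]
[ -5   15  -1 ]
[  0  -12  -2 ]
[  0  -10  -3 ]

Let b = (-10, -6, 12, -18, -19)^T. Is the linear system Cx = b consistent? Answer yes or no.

Row reduce the augmented matrix [C | b].
R2 ← R2 − (4)·R1: [0, 4, 10, 34]
R3 ← R3 − (5)·R1: [0, 20, 14, 62]
R3 ← R3 − (5)·R2: [0, 0, -36, -108]
R4 ← R4 + (3)·R2: [0, 0, 28, 84]
R5 ← R5 + (5/2)·R2: [0, 0, 22, 66]
R4 ← R4 + (7/9)·R3: [0, 0, 0, 0]
R5 ← R5 + (11/18)·R3: [0, 0, 0, 0]
The echelon form has 3 nonzero rows, and every pivot lies in the first 3 columns, so rank(C) = rank([C|b]) = 3.
The system is consistent.

yes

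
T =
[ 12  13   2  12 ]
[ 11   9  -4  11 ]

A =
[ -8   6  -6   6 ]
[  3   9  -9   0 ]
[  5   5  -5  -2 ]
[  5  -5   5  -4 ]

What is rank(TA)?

First compute TA:
[[ 13, 139, -139,  20],
 [-26,  72, -72,  30]]
Now row reduce the product.
R2 ← R2 + (2)·R1: [0, 350, -350, 70]
2 nonzero rows, so rank(TA) = 2.

2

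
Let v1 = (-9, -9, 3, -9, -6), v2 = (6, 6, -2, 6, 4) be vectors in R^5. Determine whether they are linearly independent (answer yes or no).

no

Form the matrix with these vectors as rows and row reduce.
R2 ← R2 + (2/3)·R1: [0, 0, 0, 0, 0]
1 nonzero row, so the 2 vectors span a space of dimension 1.
Since 1 < 2, the vectors are linearly dependent.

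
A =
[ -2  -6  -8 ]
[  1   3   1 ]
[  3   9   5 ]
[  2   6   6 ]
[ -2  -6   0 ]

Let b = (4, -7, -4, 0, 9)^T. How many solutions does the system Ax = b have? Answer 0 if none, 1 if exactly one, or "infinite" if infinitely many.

0

Row reduce the augmented matrix [A | b].
R2 ← R2 + (1/2)·R1: [0, 0, -3, -5]
R3 ← R3 + (3/2)·R1: [0, 0, -7, 2]
R4 ← R4 + R1: [0, 0, -2, 4]
R5 ← R5 − R1: [0, 0, 8, 5]
R3 ← R3 − (7/3)·R2: [0, 0, 0, 41/3]
R4 ← R4 − (2/3)·R2: [0, 0, 0, 22/3]
R5 ← R5 + (8/3)·R2: [0, 0, 0, -25/3]
R4 ← R4 − (22/41)·R3: [0, 0, 0, 0]
R5 ← R5 + (25/41)·R3: [0, 0, 0, 0]
The echelon form has 3 nonzero rows; the last pivot sits in the augmented column, so rank(A) = 2 but rank([A|b]) = 3.
Since the ranks differ, the system is inconsistent.
It has no solutions.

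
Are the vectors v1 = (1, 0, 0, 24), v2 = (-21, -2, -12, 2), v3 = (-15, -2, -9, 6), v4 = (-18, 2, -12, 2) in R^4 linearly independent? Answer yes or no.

yes

Form the matrix with these vectors as rows and row reduce.
R2 ← R2 + (21)·R1: [0, -2, -12, 506]
R3 ← R3 + (15)·R1: [0, -2, -9, 366]
R4 ← R4 + (18)·R1: [0, 2, -12, 434]
R3 ← R3 − R2: [0, 0, 3, -140]
R4 ← R4 + R2: [0, 0, -24, 940]
R4 ← R4 + (8)·R3: [0, 0, 0, -180]
4 nonzero rows, so the 4 vectors span a space of dimension 4.
Since 4 = 4, the vectors are linearly independent.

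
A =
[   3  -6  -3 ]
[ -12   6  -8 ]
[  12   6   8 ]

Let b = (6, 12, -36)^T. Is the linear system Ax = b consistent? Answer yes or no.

yes

Row reduce the augmented matrix [A | b].
R2 ← R2 + (4)·R1: [0, -18, -20, 36]
R3 ← R3 − (4)·R1: [0, 30, 20, -60]
R3 ← R3 + (5/3)·R2: [0, 0, -40/3, 0]
The echelon form has 3 nonzero rows, and every pivot lies in the first 3 columns, so rank(A) = rank([A|b]) = 3.
The system is consistent.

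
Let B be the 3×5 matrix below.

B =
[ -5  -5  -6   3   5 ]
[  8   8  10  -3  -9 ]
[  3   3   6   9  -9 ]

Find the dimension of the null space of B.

Row reduce to echelon form.
R2 ← R2 + (8/5)·R1: [0, 0, 2/5, 9/5, -1]
R3 ← R3 + (3/5)·R1: [0, 0, 12/5, 54/5, -6]
R3 ← R3 − (6)·R2: [0, 0, 0, 0, 0]
2 nonzero rows, so rank(B) = 2.
B has 5 columns; by rank–nullity, nullity = 5 − 2 = 3.

3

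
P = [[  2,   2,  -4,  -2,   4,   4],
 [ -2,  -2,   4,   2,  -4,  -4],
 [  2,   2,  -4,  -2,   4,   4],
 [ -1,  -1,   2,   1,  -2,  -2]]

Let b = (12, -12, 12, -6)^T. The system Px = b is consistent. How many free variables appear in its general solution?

5

Row reduce the augmented matrix [P | b].
R2 ← R2 + R1: [0, 0, 0, 0, 0, 0, 0]
R3 ← R3 − R1: [0, 0, 0, 0, 0, 0, 0]
R4 ← R4 + (1/2)·R1: [0, 0, 0, 0, 0, 0, 0]
The echelon form has 1 nonzero rows, and every pivot lies in the first 6 columns, so rank(P) = rank([P|b]) = 1.
The system is consistent.
Free variables = (unknowns) − (rank) = 6 − 1 = 5.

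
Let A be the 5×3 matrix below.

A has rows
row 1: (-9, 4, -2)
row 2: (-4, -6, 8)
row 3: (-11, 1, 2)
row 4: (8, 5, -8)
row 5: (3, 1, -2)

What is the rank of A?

2

Row reduce to echelon form.
R2 ← R2 − (4/9)·R1: [0, -70/9, 80/9]
R3 ← R3 − (11/9)·R1: [0, -35/9, 40/9]
R4 ← R4 + (8/9)·R1: [0, 77/9, -88/9]
R5 ← R5 + (1/3)·R1: [0, 7/3, -8/3]
R3 ← R3 − (1/2)·R2: [0, 0, 0]
R4 ← R4 + (11/10)·R2: [0, 0, 0]
R5 ← R5 + (3/10)·R2: [0, 0, 0]
Echelon form has 2 nonzero rows, so rank(A) = 2.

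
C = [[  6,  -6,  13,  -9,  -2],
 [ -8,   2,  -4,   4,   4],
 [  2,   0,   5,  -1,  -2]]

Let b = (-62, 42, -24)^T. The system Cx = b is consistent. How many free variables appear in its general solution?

2

Row reduce the augmented matrix [C | b].
R2 ← R2 + (4/3)·R1: [0, -6, 40/3, -8, 4/3, -122/3]
R3 ← R3 − (1/3)·R1: [0, 2, 2/3, 2, -4/3, -10/3]
R3 ← R3 + (1/3)·R2: [0, 0, 46/9, -2/3, -8/9, -152/9]
The echelon form has 3 nonzero rows, and every pivot lies in the first 5 columns, so rank(C) = rank([C|b]) = 3.
The system is consistent.
Free variables = (unknowns) − (rank) = 5 − 3 = 2.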